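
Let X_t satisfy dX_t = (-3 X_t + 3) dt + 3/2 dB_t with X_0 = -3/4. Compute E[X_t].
E[X_t] = 1 - 7*exp(-3*t)/4

Taking expectations and using E[dB_t] = 0, the mean m(t) = E[X_t] satisfies the ODE m'(t) = a m(t) + b with m(0) = x_0. With a = -3, b = 3, x_0 = -3/4, the solution is
  m(t) = x_0 * exp(a t) + (b/a) * (exp(a t) - 1)
       = (-3/4) * exp((-3) t) + (3/(-3)) * (exp((-3) t) - 1)
       = 1 - 7*exp(-3*t)/4.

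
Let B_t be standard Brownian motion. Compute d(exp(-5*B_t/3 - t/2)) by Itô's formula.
d(exp(-5*B_t/3 - t/2)) = (8*exp(-5*B_t/3 - t/2)/9) dt + (-5*exp(-5*B_t/3 - t/2)/3) dB_t

Itô's formula for f(t, x): d f(t, B_t) = (f_t + (1/2) f_xx) dt + f_x dB_t. Compute partials of f(t, x) = exp(-t/2 - 5*x/3):
  f_t(t,x)  = -exp(-t/2 - 5*x/3)/2
  f_x(t,x)  = -5*exp(-t/2 - 5*x/3)/3
  f_xx(t,x) = 25*exp(-t/2 - 5*x/3)/9
Assemble drift = f_t + (1/2) f_xx = 8*exp(-t/2 - 5*x/3)/9 and diffusion = f_x = -5*exp(-t/2 - 5*x/3)/3. Substituting x = B_t:
  d(exp(-5*B_t/3 - t/2)) = (8*exp(-5*B_t/3 - t/2)/9) dt + (-5*exp(-5*B_t/3 - t/2)/3) dB_t.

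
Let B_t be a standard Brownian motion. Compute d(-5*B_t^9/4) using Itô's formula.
d(-5*B_t^9/4) = (-45*B_t^7) dt + (-45*B_t^8/4) dB_t

Itô's formula for f(B_t) gives d f(B_t) = f'(B_t) dB_t + (1/2) f''(B_t) dt. Compute derivatives of f(x) = -5*x^9/4:
  f'(x)  = -45*x^8/4
  f''(x) = -90*x^7
Substitute x = B_t and multiply the f'' term by 1/2:
  drift     = (1/2) * (-90*x^7) evaluated at B_t = -45*B_t^7
  diffusion = (-45*x^8/4) evaluated at B_t = -45*B_t^8/4
Therefore d(-5*B_t^9/4) = (-45*B_t^7) dt + (-45*B_t^8/4) dB_t.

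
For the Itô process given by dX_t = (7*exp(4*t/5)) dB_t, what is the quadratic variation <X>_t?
<X>_t = 245*exp(8*t/5)/8 - 245/8

For an Itô process dX_t = a(t) dt + b(t) dB_t, the quadratic variation is <X>_t = int_0^t b(s)^2 ds (the drift term does not contribute). Here b(s) = 7*exp(4*s/5), so
  b(s)^2 = 49*exp(8*s/5).
Integrating from 0 to t:
  <X>_t = int_0^t (49*exp(8*s/5)) ds = 245*exp(8*t/5)/8 - 245/8.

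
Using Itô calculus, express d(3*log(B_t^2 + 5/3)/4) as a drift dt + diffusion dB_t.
d(3*log(B_t^2 + 5/3)/4) = (9*(5 - 3*B_t^2)/(4*(3*B_t^2 + 5)^2)) dt + (9*B_t/(2*(3*B_t^2 + 5))) dB_t

Itô's formula for f(B_t) gives d f(B_t) = f'(B_t) dB_t + (1/2) f''(B_t) dt. Compute derivatives of f(x) = 3*log(x^2 + 5/3)/4:
  f'(x)  = 9*x/(2*(3*x^2 + 5))
  f''(x) = 9*(5 - 3*x^2)/(2*(3*x^2 + 5)^2)
Substitute x = B_t and multiply the f'' term by 1/2:
  drift     = (1/2) * (9*(5 - 3*x^2)/(2*(3*x^2 + 5)^2)) evaluated at B_t = 9*(5 - 3*B_t^2)/(4*(3*B_t^2 + 5)^2)
  diffusion = (9*x/(2*(3*x^2 + 5))) evaluated at B_t = 9*B_t/(2*(3*B_t^2 + 5))
Therefore d(3*log(B_t^2 + 5/3)/4) = (9*(5 - 3*B_t^2)/(4*(3*B_t^2 + 5)^2)) dt + (9*B_t/(2*(3*B_t^2 + 5))) dB_t.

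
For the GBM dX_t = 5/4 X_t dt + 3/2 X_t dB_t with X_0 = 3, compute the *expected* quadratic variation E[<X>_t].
E[<X>_t] = 81*exp(19*t/4)/19 - 81/19

<X>_t = int_0^t ((3/2) * X_s)^2 ds. Taking expectation inside the integral: E[<X>_t] = (3/2)^2 * int_0^t E[X_s^2] ds. For GBM, E[X_s^2] = x_0^2 * exp((2 mu + sigma^2) s). Integrating:
  E[<X>_t] = (3/2)^2 * 3^2 * (exp((2*(5/4) + (3/2)^2) t) - 1) / (2*(5/4) + (3/2)^2)
           = (3/2)^2 * 3^2 * (exp((19/4) t) - 1) / (19/4) = 81*exp(19*t/4)/19 - 81/19.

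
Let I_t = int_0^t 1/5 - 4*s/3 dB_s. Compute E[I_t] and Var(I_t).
E[I_t] = 0; Var(I_t) = t*(400*t^2 - 180*t + 27)/675

The Itô integral of a deterministic integrand f(s) has mean 0 because each increment f(s) * (B_{s+ds} - B_s) has mean 0. By the Itô isometry:
  Var( int_0^t f(s) dB_s ) = E[ (int_0^t f(s) dB_s)^2 ] = int_0^t f(s)^2 ds.
Here f(s) = 1/5 - 4*s/3, so f(s)^2 = (20*s - 3)^2/225. Integrate:
  int_0^t ((20*s - 3)^2/225) ds = t*(400*t^2 - 180*t + 27)/675.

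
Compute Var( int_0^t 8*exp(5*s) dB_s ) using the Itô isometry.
Var = 32*exp(10*t)/5 - 32/5

The Itô integral of a deterministic integrand f(s) has mean 0 because each increment f(s) * (B_{s+ds} - B_s) has mean 0. By the Itô isometry:
  Var( int_0^t f(s) dB_s ) = E[ (int_0^t f(s) dB_s)^2 ] = int_0^t f(s)^2 ds.
Here f(s) = 8*exp(5*s), so f(s)^2 = 64*exp(10*s). Integrate:
  int_0^t (64*exp(10*s)) ds = 32*exp(10*t)/5 - 32/5.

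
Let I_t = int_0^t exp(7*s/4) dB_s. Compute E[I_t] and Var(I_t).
E[I_t] = 0; Var(I_t) = 2*exp(7*t/2)/7 - 2/7

The Itô integral of a deterministic integrand f(s) has mean 0 because each increment f(s) * (B_{s+ds} - B_s) has mean 0. By the Itô isometry:
  Var( int_0^t f(s) dB_s ) = E[ (int_0^t f(s) dB_s)^2 ] = int_0^t f(s)^2 ds.
Here f(s) = exp(7*s/4), so f(s)^2 = exp(7*s/2). Integrate:
  int_0^t (exp(7*s/2)) ds = 2*exp(7*t/2)/7 - 2/7.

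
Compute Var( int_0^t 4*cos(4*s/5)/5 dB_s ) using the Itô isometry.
Var = 8*t/25 + 2*sin(4*t/5)*cos(4*t/5)/5

The Itô integral of a deterministic integrand f(s) has mean 0 because each increment f(s) * (B_{s+ds} - B_s) has mean 0. By the Itô isometry:
  Var( int_0^t f(s) dB_s ) = E[ (int_0^t f(s) dB_s)^2 ] = int_0^t f(s)^2 ds.
Here f(s) = 4*cos(4*s/5)/5, so f(s)^2 = 16*cos(4*s/5)^2/25. Integrate:
  int_0^t (16*cos(4*s/5)^2/25) ds = 8*t/25 + 2*sin(4*t/5)*cos(4*t/5)/5.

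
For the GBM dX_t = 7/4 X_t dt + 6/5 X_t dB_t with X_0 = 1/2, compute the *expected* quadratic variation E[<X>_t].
E[<X>_t] = 18*exp(247*t/50)/247 - 18/247

<X>_t = int_0^t ((6/5) * X_s)^2 ds. Taking expectation inside the integral: E[<X>_t] = (6/5)^2 * int_0^t E[X_s^2] ds. For GBM, E[X_s^2] = x_0^2 * exp((2 mu + sigma^2) s). Integrating:
  E[<X>_t] = (6/5)^2 * (1/2)^2 * (exp((2*(7/4) + (6/5)^2) t) - 1) / (2*(7/4) + (6/5)^2)
           = (6/5)^2 * (1/2)^2 * (exp((247/50) t) - 1) / (247/50) = 18*exp(247*t/50)/247 - 18/247.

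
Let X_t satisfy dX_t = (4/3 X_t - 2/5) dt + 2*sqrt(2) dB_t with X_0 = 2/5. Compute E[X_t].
E[X_t] = exp(4*t/3)/10 + 3/10

Taking expectations and using E[dB_t] = 0, the mean m(t) = E[X_t] satisfies the ODE m'(t) = a m(t) + b with m(0) = x_0. With a = 4/3, b = -2/5, x_0 = 2/5, the solution is
  m(t) = x_0 * exp(a t) + (b/a) * (exp(a t) - 1)
       = (2/5) * exp((4/3) t) + ((-2/5)/(4/3)) * (exp((4/3) t) - 1)
       = exp(4*t/3)/10 + 3/10.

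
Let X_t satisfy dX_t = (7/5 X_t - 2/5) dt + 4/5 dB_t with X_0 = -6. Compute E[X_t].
E[X_t] = 2/7 - 44*exp(7*t/5)/7

Taking expectations and using E[dB_t] = 0, the mean m(t) = E[X_t] satisfies the ODE m'(t) = a m(t) + b with m(0) = x_0. With a = 7/5, b = -2/5, x_0 = -6, the solution is
  m(t) = x_0 * exp(a t) + (b/a) * (exp(a t) - 1)
       = (-6) * exp((7/5) t) + ((-2/5)/(7/5)) * (exp((7/5) t) - 1)
       = 2/7 - 44*exp(7*t/5)/7.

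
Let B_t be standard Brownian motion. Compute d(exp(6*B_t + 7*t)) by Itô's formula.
d(exp(6*B_t + 7*t)) = (25*exp(6*B_t + 7*t)) dt + (6*exp(6*B_t + 7*t)) dB_t

Itô's formula for f(t, x): d f(t, B_t) = (f_t + (1/2) f_xx) dt + f_x dB_t. Compute partials of f(t, x) = exp(7*t + 6*x):
  f_t(t,x)  = 7*exp(7*t + 6*x)
  f_x(t,x)  = 6*exp(7*t + 6*x)
  f_xx(t,x) = 36*exp(7*t + 6*x)
Assemble drift = f_t + (1/2) f_xx = 25*exp(7*t + 6*x) and diffusion = f_x = 6*exp(7*t + 6*x). Substituting x = B_t:
  d(exp(6*B_t + 7*t)) = (25*exp(6*B_t + 7*t)) dt + (6*exp(6*B_t + 7*t)) dB_t.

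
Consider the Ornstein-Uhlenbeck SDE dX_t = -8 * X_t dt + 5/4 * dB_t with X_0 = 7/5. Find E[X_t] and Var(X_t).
E[X_t] = 7*exp(-8*t)/5; Var(X_t) = 25/256 - 25*exp(-16*t)/256

The OU SDE dX = -theta X dt + sigma dB admits the integrating factor exp(theta t): d(exp(theta t) X_t) = sigma exp(theta t) dB_t. Integrating from 0 to t:
  X_t = x_0 * exp(-theta t) + sigma * int_0^t exp(-theta (t-s)) dB_s.
The Itô integral has mean 0 and (by the Itô isometry) variance sigma^2 * int_0^t exp(-2 theta (t - s)) ds = sigma^2 * (1 - exp(-2 theta t)) / (2 theta).
With theta = 8, sigma = 5/4, x_0 = 7/5:
  E[X_t] = 7/5 * exp(-8 t) = 7*exp(-8*t)/5
  Var(X_t) = (5/4)^2 * (1 - exp(-2*8 t)) / (2 * 8) = 25/256 - 25*exp(-16*t)/256.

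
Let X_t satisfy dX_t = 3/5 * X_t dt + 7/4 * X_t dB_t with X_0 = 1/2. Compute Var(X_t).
Var(X_t) = (exp(49*t/16) - 1)*exp(6*t/5)/4

For GBM dX = mu X dt + sigma X dB with X_0 = x_0, apply Itô to Y = log X: dY = (mu - sigma^2/2) dt + sigma dB, so Y_t = log(x_0) + (mu - sigma^2/2) t + sigma B_t and hence X_t = x_0 * exp((mu - sigma^2/2) t + sigma B_t).
With mu = 3/5, sigma = 7/4, x_0 = 1/2, this gives:
  X_t = 1/2 * exp((-149/160) * t + (7/4) * B_t).
Since sigma*B_t ~ Normal(0, sigma^2 t), E[exp(sigma*B_t)] = exp(sigma^2 t / 2); so E[X_t] = x_0 * exp((mu - sigma^2/2) t) * exp(sigma^2 t / 2) = x_0 * exp(mu t) = exp(3*t/5)/2.
Var(X_t) = E[X_t^2] - (E[X_t])^2 = x_0^2 * exp(2 mu t) * (exp(sigma^2 t) - 1) = (exp(49*t/16) - 1)*exp(6*t/5)/4.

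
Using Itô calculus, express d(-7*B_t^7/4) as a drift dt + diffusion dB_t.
d(-7*B_t^7/4) = (-147*B_t^5/4) dt + (-49*B_t^6/4) dB_t

Itô's formula for f(B_t) gives d f(B_t) = f'(B_t) dB_t + (1/2) f''(B_t) dt. Compute derivatives of f(x) = -7*x^7/4:
  f'(x)  = -49*x^6/4
  f''(x) = -147*x^5/2
Substitute x = B_t and multiply the f'' term by 1/2:
  drift     = (1/2) * (-147*x^5/2) evaluated at B_t = -147*B_t^5/4
  diffusion = (-49*x^6/4) evaluated at B_t = -49*B_t^6/4
Therefore d(-7*B_t^7/4) = (-147*B_t^5/4) dt + (-49*B_t^6/4) dB_t.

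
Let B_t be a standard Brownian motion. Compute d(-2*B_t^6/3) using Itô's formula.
d(-2*B_t^6/3) = (-10*B_t^4) dt + (-4*B_t^5) dB_t

Itô's formula for f(B_t) gives d f(B_t) = f'(B_t) dB_t + (1/2) f''(B_t) dt. Compute derivatives of f(x) = -2*x^6/3:
  f'(x)  = -4*x^5
  f''(x) = -20*x^4
Substitute x = B_t and multiply the f'' term by 1/2:
  drift     = (1/2) * (-20*x^4) evaluated at B_t = -10*B_t^4
  diffusion = (-4*x^5) evaluated at B_t = -4*B_t^5
Therefore d(-2*B_t^6/3) = (-10*B_t^4) dt + (-4*B_t^5) dB_t.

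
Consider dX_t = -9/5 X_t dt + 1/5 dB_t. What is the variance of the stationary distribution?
lim Var(X_t) = 1/90

The OU SDE dX = -theta X dt + sigma dB admits the integrating factor exp(theta t): d(exp(theta t) X_t) = sigma exp(theta t) dB_t. Integrating from 0 to t gives X_t = x_0 * exp(-theta t) + sigma * int_0^t exp(-theta (t-s)) dB_s for any initial x_0. The Itô integral has variance (by the Itô isometry) sigma^2 * int_0^t exp(-2 theta (t - s)) ds = sigma^2 * (1 - exp(-2 theta t)) / (2 theta), independent of x_0.
With theta = 9/5, sigma = 1/5:
  Var(X_t) = (1/5)^2 * (1 - exp(-2*9/5 t)) / (2 * 9/5) = 1/90 - exp(-18*t/5)/90.
As t -> infinity, exp(-2*9/5 t) -> 0, so the stationary variance is sigma^2 / (2 theta) = 1/90.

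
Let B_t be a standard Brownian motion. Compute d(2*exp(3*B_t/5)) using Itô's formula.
d(2*exp(3*B_t/5)) = (9*exp(3*B_t/5)/25) dt + (6*exp(3*B_t/5)/5) dB_t

Itô's formula for f(B_t) gives d f(B_t) = f'(B_t) dB_t + (1/2) f''(B_t) dt. Compute derivatives of f(x) = 2*exp(3*x/5):
  f'(x)  = 6*exp(3*x/5)/5
  f''(x) = 18*exp(3*x/5)/25
Substitute x = B_t and multiply the f'' term by 1/2:
  drift     = (1/2) * (18*exp(3*x/5)/25) evaluated at B_t = 9*exp(3*B_t/5)/25
  diffusion = (6*exp(3*x/5)/5) evaluated at B_t = 6*exp(3*B_t/5)/5
Therefore d(2*exp(3*B_t/5)) = (9*exp(3*B_t/5)/25) dt + (6*exp(3*B_t/5)/5) dB_t.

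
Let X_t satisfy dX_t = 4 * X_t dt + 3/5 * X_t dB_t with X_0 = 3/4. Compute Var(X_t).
Var(X_t) = 9*(exp(9*t/25) - 1)*exp(8*t)/16

For GBM dX = mu X dt + sigma X dB with X_0 = x_0, apply Itô to Y = log X: dY = (mu - sigma^2/2) dt + sigma dB, so Y_t = log(x_0) + (mu - sigma^2/2) t + sigma B_t and hence X_t = x_0 * exp((mu - sigma^2/2) t + sigma B_t).
With mu = 4, sigma = 3/5, x_0 = 3/4, this gives:
  X_t = 3/4 * exp((191/50) * t + (3/5) * B_t).
Since sigma*B_t ~ Normal(0, sigma^2 t), E[exp(sigma*B_t)] = exp(sigma^2 t / 2); so E[X_t] = x_0 * exp((mu - sigma^2/2) t) * exp(sigma^2 t / 2) = x_0 * exp(mu t) = 3*exp(4*t)/4.
Var(X_t) = E[X_t^2] - (E[X_t])^2 = x_0^2 * exp(2 mu t) * (exp(sigma^2 t) - 1) = 9*(exp(9*t/25) - 1)*exp(8*t)/16.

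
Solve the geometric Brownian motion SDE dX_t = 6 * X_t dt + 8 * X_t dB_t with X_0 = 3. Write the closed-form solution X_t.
X_t = 3 * exp((-26) * t + (8) * B_t)

For GBM dX = mu X dt + sigma X dB with X_0 = x_0, apply Itô to Y = log X: dY = (mu - sigma^2/2) dt + sigma dB, so Y_t = log(x_0) + (mu - sigma^2/2) t + sigma B_t and hence X_t = x_0 * exp((mu - sigma^2/2) t + sigma B_t).
With mu = 6, sigma = 8, x_0 = 3, this gives:
  X_t = 3 * exp((-26) * t + (8) * B_t).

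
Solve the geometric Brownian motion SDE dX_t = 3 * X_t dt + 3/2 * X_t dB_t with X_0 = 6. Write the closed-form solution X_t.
X_t = 6 * exp((15/8) * t + (3/2) * B_t)

For GBM dX = mu X dt + sigma X dB with X_0 = x_0, apply Itô to Y = log X: dY = (mu - sigma^2/2) dt + sigma dB, so Y_t = log(x_0) + (mu - sigma^2/2) t + sigma B_t and hence X_t = x_0 * exp((mu - sigma^2/2) t + sigma B_t).
With mu = 3, sigma = 3/2, x_0 = 6, this gives:
  X_t = 6 * exp((15/8) * t + (3/2) * B_t).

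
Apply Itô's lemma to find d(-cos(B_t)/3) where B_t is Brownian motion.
d(-cos(B_t)/3) = (cos(B_t)/6) dt + (sin(B_t)/3) dB_t

Itô's formula for f(B_t) gives d f(B_t) = f'(B_t) dB_t + (1/2) f''(B_t) dt. Compute derivatives of f(x) = -cos(x)/3:
  f'(x)  = sin(x)/3
  f''(x) = cos(x)/3
Substitute x = B_t and multiply the f'' term by 1/2:
  drift     = (1/2) * (cos(x)/3) evaluated at B_t = cos(B_t)/6
  diffusion = (sin(x)/3) evaluated at B_t = sin(B_t)/3
Therefore d(-cos(B_t)/3) = (cos(B_t)/6) dt + (sin(B_t)/3) dB_t.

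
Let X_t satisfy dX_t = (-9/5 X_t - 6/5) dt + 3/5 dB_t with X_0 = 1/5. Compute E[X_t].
E[X_t] = -2/3 + 13*exp(-9*t/5)/15

Taking expectations and using E[dB_t] = 0, the mean m(t) = E[X_t] satisfies the ODE m'(t) = a m(t) + b with m(0) = x_0. With a = -9/5, b = -6/5, x_0 = 1/5, the solution is
  m(t) = x_0 * exp(a t) + (b/a) * (exp(a t) - 1)
       = (1/5) * exp((-9/5) t) + ((-6/5)/(-9/5)) * (exp((-9/5) t) - 1)
       = -2/3 + 13*exp(-9*t/5)/15.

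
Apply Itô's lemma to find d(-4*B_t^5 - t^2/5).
d(-4*B_t^5 - t^2/5) = (-40*B_t^3 - 2*t/5) dt + (-20*B_t^4) dB_t

Itô's formula for f(t, x): d f(t, B_t) = (f_t + (1/2) f_xx) dt + f_x dB_t. Compute partials of f(t, x) = -t^2/5 - 4*x^5:
  f_t(t,x)  = -2*t/5
  f_x(t,x)  = -20*x^4
  f_xx(t,x) = -80*x^3
Assemble drift = f_t + (1/2) f_xx = -2*t/5 - 40*x^3 and diffusion = f_x = -20*x^4. Substituting x = B_t:
  d(-4*B_t^5 - t^2/5) = (-40*B_t^3 - 2*t/5) dt + (-20*B_t^4) dB_t.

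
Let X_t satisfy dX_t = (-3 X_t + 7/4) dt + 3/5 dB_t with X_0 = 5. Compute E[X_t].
E[X_t] = 7/12 + 53*exp(-3*t)/12

Taking expectations and using E[dB_t] = 0, the mean m(t) = E[X_t] satisfies the ODE m'(t) = a m(t) + b with m(0) = x_0. With a = -3, b = 7/4, x_0 = 5, the solution is
  m(t) = x_0 * exp(a t) + (b/a) * (exp(a t) - 1)
       = 5 * exp((-3) t) + ((7/4)/(-3)) * (exp((-3) t) - 1)
       = 7/12 + 53*exp(-3*t)/12.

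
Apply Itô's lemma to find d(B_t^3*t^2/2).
d(B_t^3*t^2/2) = (B_t*t*(2*B_t^2 + 3*t)/2) dt + (3*B_t^2*t^2/2) dB_t

Itô's formula for f(t, x): d f(t, B_t) = (f_t + (1/2) f_xx) dt + f_x dB_t. Compute partials of f(t, x) = t^2*x^3/2:
  f_t(t,x)  = t*x^3
  f_x(t,x)  = 3*t^2*x^2/2
  f_xx(t,x) = 3*t^2*x
Assemble drift = f_t + (1/2) f_xx = t*x*(3*t + 2*x^2)/2 and diffusion = f_x = 3*t^2*x^2/2. Substituting x = B_t:
  d(B_t^3*t^2/2) = (B_t*t*(2*B_t^2 + 3*t)/2) dt + (3*B_t^2*t^2/2) dB_t.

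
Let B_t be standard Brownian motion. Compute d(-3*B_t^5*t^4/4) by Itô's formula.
d(-3*B_t^5*t^4/4) = (B_t^3*t^3*(-3*B_t^2 - 15*t/2)) dt + (-15*B_t^4*t^4/4) dB_t

Itô's formula for f(t, x): d f(t, B_t) = (f_t + (1/2) f_xx) dt + f_x dB_t. Compute partials of f(t, x) = -3*t^4*x^5/4:
  f_t(t,x)  = -3*t^3*x^5
  f_x(t,x)  = -15*t^4*x^4/4
  f_xx(t,x) = -15*t^4*x^3
Assemble drift = f_t + (1/2) f_xx = t^3*x^3*(-15*t/2 - 3*x^2) and diffusion = f_x = -15*t^4*x^4/4. Substituting x = B_t:
  d(-3*B_t^5*t^4/4) = (B_t^3*t^3*(-3*B_t^2 - 15*t/2)) dt + (-15*B_t^4*t^4/4) dB_t.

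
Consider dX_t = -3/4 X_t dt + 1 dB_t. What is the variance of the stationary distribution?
lim Var(X_t) = 2/3

The OU SDE dX = -theta X dt + sigma dB admits the integrating factor exp(theta t): d(exp(theta t) X_t) = sigma exp(theta t) dB_t. Integrating from 0 to t gives X_t = x_0 * exp(-theta t) + sigma * int_0^t exp(-theta (t-s)) dB_s for any initial x_0. The Itô integral has variance (by the Itô isometry) sigma^2 * int_0^t exp(-2 theta (t - s)) ds = sigma^2 * (1 - exp(-2 theta t)) / (2 theta), independent of x_0.
With theta = 3/4, sigma = 1:
  Var(X_t) = (1)^2 * (1 - exp(-2*3/4 t)) / (2 * 3/4) = 2/3 - 2*exp(-3*t/2)/3.
As t -> infinity, exp(-2*3/4 t) -> 0, so the stationary variance is sigma^2 / (2 theta) = 2/3.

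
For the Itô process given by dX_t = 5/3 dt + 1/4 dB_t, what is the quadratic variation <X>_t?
<X>_t = t/16

For an Itô process dX_t = a(t) dt + b(t) dB_t, the quadratic variation is <X>_t = int_0^t b(s)^2 ds (the drift term does not contribute). Here b(s) = 1/4, so
  b(s)^2 = 1/16.
Integrating from 0 to t:
  <X>_t = int_0^t (1/16) ds = t/16.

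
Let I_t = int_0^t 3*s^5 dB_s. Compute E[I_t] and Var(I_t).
E[I_t] = 0; Var(I_t) = 9*t^11/11

The Itô integral of a deterministic integrand f(s) has mean 0 because each increment f(s) * (B_{s+ds} - B_s) has mean 0. By the Itô isometry:
  Var( int_0^t f(s) dB_s ) = E[ (int_0^t f(s) dB_s)^2 ] = int_0^t f(s)^2 ds.
Here f(s) = 3*s^5, so f(s)^2 = 9*s^10. Integrate:
  int_0^t (9*s^10) ds = 9*t^11/11.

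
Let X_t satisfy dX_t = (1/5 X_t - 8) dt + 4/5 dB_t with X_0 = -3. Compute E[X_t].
E[X_t] = 40 - 43*exp(t/5)

Taking expectations and using E[dB_t] = 0, the mean m(t) = E[X_t] satisfies the ODE m'(t) = a m(t) + b with m(0) = x_0. With a = 1/5, b = -8, x_0 = -3, the solution is
  m(t) = x_0 * exp(a t) + (b/a) * (exp(a t) - 1)
       = (-3) * exp((1/5) t) + ((-8)/(1/5)) * (exp((1/5) t) - 1)
       = 40 - 43*exp(t/5).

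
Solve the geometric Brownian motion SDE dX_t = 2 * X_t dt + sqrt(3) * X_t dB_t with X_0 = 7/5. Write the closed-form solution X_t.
X_t = 7/5 * exp((1/2) * t + (sqrt(3)) * B_t)

For GBM dX = mu X dt + sigma X dB with X_0 = x_0, apply Itô to Y = log X: dY = (mu - sigma^2/2) dt + sigma dB, so Y_t = log(x_0) + (mu - sigma^2/2) t + sigma B_t and hence X_t = x_0 * exp((mu - sigma^2/2) t + sigma B_t).
With mu = 2, sigma = sqrt(3), x_0 = 7/5, this gives:
  X_t = 7/5 * exp((1/2) * t + (sqrt(3)) * B_t).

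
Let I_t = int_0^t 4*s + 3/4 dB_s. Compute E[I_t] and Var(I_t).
E[I_t] = 0; Var(I_t) = t*(256*t^2 + 144*t + 27)/48

The Itô integral of a deterministic integrand f(s) has mean 0 because each increment f(s) * (B_{s+ds} - B_s) has mean 0. By the Itô isometry:
  Var( int_0^t f(s) dB_s ) = E[ (int_0^t f(s) dB_s)^2 ] = int_0^t f(s)^2 ds.
Here f(s) = 4*s + 3/4, so f(s)^2 = (16*s + 3)^2/16. Integrate:
  int_0^t ((16*s + 3)^2/16) ds = t*(256*t^2 + 144*t + 27)/48.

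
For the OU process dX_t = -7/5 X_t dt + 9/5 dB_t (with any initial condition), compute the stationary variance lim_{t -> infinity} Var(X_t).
lim Var(X_t) = 81/70

The OU SDE dX = -theta X dt + sigma dB admits the integrating factor exp(theta t): d(exp(theta t) X_t) = sigma exp(theta t) dB_t. Integrating from 0 to t gives X_t = x_0 * exp(-theta t) + sigma * int_0^t exp(-theta (t-s)) dB_s for any initial x_0. The Itô integral has variance (by the Itô isometry) sigma^2 * int_0^t exp(-2 theta (t - s)) ds = sigma^2 * (1 - exp(-2 theta t)) / (2 theta), independent of x_0.
With theta = 7/5, sigma = 9/5:
  Var(X_t) = (9/5)^2 * (1 - exp(-2*7/5 t)) / (2 * 7/5) = 81/70 - 81*exp(-14*t/5)/70.
As t -> infinity, exp(-2*7/5 t) -> 0, so the stationary variance is sigma^2 / (2 theta) = 81/70.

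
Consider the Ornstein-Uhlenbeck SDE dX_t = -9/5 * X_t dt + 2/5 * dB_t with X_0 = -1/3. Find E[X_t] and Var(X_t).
E[X_t] = -exp(-9*t/5)/3; Var(X_t) = 2/45 - 2*exp(-18*t/5)/45

The OU SDE dX = -theta X dt + sigma dB admits the integrating factor exp(theta t): d(exp(theta t) X_t) = sigma exp(theta t) dB_t. Integrating from 0 to t:
  X_t = x_0 * exp(-theta t) + sigma * int_0^t exp(-theta (t-s)) dB_s.
The Itô integral has mean 0 and (by the Itô isometry) variance sigma^2 * int_0^t exp(-2 theta (t - s)) ds = sigma^2 * (1 - exp(-2 theta t)) / (2 theta).
With theta = 9/5, sigma = 2/5, x_0 = -1/3:
  E[X_t] = -1/3 * exp(-9/5 t) = -exp(-9*t/5)/3
  Var(X_t) = (2/5)^2 * (1 - exp(-2*9/5 t)) / (2 * 9/5) = 2/45 - 2*exp(-18*t/5)/45.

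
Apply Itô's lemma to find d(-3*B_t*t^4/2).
d(-3*B_t*t^4/2) = (-6*B_t*t^3) dt + (-3*t^4/2) dB_t

Itô's formula for f(t, x): d f(t, B_t) = (f_t + (1/2) f_xx) dt + f_x dB_t. Compute partials of f(t, x) = -3*t^4*x/2:
  f_t(t,x)  = -6*t^3*x
  f_x(t,x)  = -3*t^4/2
  f_xx(t,x) = 0
Assemble drift = f_t + (1/2) f_xx = -6*t^3*x and diffusion = f_x = -3*t^4/2. Substituting x = B_t:
  d(-3*B_t*t^4/2) = (-6*B_t*t^3) dt + (-3*t^4/2) dB_t.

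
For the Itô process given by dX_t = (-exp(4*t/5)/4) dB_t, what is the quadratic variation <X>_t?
<X>_t = 5*exp(8*t/5)/128 - 5/128

For an Itô process dX_t = a(t) dt + b(t) dB_t, the quadratic variation is <X>_t = int_0^t b(s)^2 ds (the drift term does not contribute). Here b(s) = -exp(4*s/5)/4, so
  b(s)^2 = exp(8*s/5)/16.
Integrating from 0 to t:
  <X>_t = int_0^t (exp(8*s/5)/16) ds = 5*exp(8*t/5)/128 - 5/128.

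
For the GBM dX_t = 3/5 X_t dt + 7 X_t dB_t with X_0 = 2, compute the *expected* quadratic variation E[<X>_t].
E[<X>_t] = 980*exp(251*t/5)/251 - 980/251

<X>_t = int_0^t (7 * X_s)^2 ds. Taking expectation inside the integral: E[<X>_t] = 7^2 * int_0^t E[X_s^2] ds. For GBM, E[X_s^2] = x_0^2 * exp((2 mu + sigma^2) s). Integrating:
  E[<X>_t] = 7^2 * 2^2 * (exp((2*(3/5) + 7^2) t) - 1) / (2*(3/5) + 7^2)
           = 7^2 * 2^2 * (exp((251/5) t) - 1) / (251/5) = 980*exp(251*t/5)/251 - 980/251.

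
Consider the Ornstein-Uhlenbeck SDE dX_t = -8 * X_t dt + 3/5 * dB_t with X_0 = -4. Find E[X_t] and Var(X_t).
E[X_t] = -4*exp(-8*t); Var(X_t) = 9/400 - 9*exp(-16*t)/400

The OU SDE dX = -theta X dt + sigma dB admits the integrating factor exp(theta t): d(exp(theta t) X_t) = sigma exp(theta t) dB_t. Integrating from 0 to t:
  X_t = x_0 * exp(-theta t) + sigma * int_0^t exp(-theta (t-s)) dB_s.
The Itô integral has mean 0 and (by the Itô isometry) variance sigma^2 * int_0^t exp(-2 theta (t - s)) ds = sigma^2 * (1 - exp(-2 theta t)) / (2 theta).
With theta = 8, sigma = 3/5, x_0 = -4:
  E[X_t] = -4 * exp(-8 t) = -4*exp(-8*t)
  Var(X_t) = (3/5)^2 * (1 - exp(-2*8 t)) / (2 * 8) = 9/400 - 9*exp(-16*t)/400.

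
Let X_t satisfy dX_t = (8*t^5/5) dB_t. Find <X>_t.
<X>_t = 64*t^11/275

For an Itô process dX_t = a(t) dt + b(t) dB_t, the quadratic variation is <X>_t = int_0^t b(s)^2 ds (the drift term does not contribute). Here b(s) = 8*s^5/5, so
  b(s)^2 = 64*s^10/25.
Integrating from 0 to t:
  <X>_t = int_0^t (64*s^10/25) ds = 64*t^11/275.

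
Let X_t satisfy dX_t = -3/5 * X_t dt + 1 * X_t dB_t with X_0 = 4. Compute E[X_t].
E[X_t] = 4*exp(-3*t/5)

For GBM dX = mu X dt + sigma X dB with X_0 = x_0, apply Itô to Y = log X: dY = (mu - sigma^2/2) dt + sigma dB, so Y_t = log(x_0) + (mu - sigma^2/2) t + sigma B_t and hence X_t = x_0 * exp((mu - sigma^2/2) t + sigma B_t).
With mu = -3/5, sigma = 1, x_0 = 4, this gives:
  X_t = 4 * exp((-11/10) * t + (1) * B_t).
Since sigma*B_t ~ Normal(0, sigma^2 t), E[exp(sigma*B_t)] = exp(sigma^2 t / 2); so E[X_t] = x_0 * exp((mu - sigma^2/2) t) * exp(sigma^2 t / 2) = x_0 * exp(mu t) = 4*exp(-3*t/5).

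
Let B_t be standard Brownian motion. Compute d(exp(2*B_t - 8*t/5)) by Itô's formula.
d(exp(2*B_t - 8*t/5)) = (2*exp(2*B_t - 8*t/5)/5) dt + (2*exp(2*B_t - 8*t/5)) dB_t

Itô's formula for f(t, x): d f(t, B_t) = (f_t + (1/2) f_xx) dt + f_x dB_t. Compute partials of f(t, x) = exp(-8*t/5 + 2*x):
  f_t(t,x)  = -8*exp(-8*t/5 + 2*x)/5
  f_x(t,x)  = 2*exp(-8*t/5 + 2*x)
  f_xx(t,x) = 4*exp(-8*t/5 + 2*x)
Assemble drift = f_t + (1/2) f_xx = 2*exp(-8*t/5 + 2*x)/5 and diffusion = f_x = 2*exp(-8*t/5 + 2*x). Substituting x = B_t:
  d(exp(2*B_t - 8*t/5)) = (2*exp(2*B_t - 8*t/5)/5) dt + (2*exp(2*B_t - 8*t/5)) dB_t.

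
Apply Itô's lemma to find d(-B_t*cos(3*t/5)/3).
d(-B_t*cos(3*t/5)/3) = (B_t*sin(3*t/5)/5) dt + (-cos(3*t/5)/3) dB_t

Itô's formula for f(t, x): d f(t, B_t) = (f_t + (1/2) f_xx) dt + f_x dB_t. Compute partials of f(t, x) = -x*cos(3*t/5)/3:
  f_t(t,x)  = x*sin(3*t/5)/5
  f_x(t,x)  = -cos(3*t/5)/3
  f_xx(t,x) = 0
Assemble drift = f_t + (1/2) f_xx = x*sin(3*t/5)/5 and diffusion = f_x = -cos(3*t/5)/3. Substituting x = B_t:
  d(-B_t*cos(3*t/5)/3) = (B_t*sin(3*t/5)/5) dt + (-cos(3*t/5)/3) dB_t.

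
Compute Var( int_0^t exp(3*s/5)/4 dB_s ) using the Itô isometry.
Var = 5*exp(6*t/5)/96 - 5/96

The Itô integral of a deterministic integrand f(s) has mean 0 because each increment f(s) * (B_{s+ds} - B_s) has mean 0. By the Itô isometry:
  Var( int_0^t f(s) dB_s ) = E[ (int_0^t f(s) dB_s)^2 ] = int_0^t f(s)^2 ds.
Here f(s) = exp(3*s/5)/4, so f(s)^2 = exp(6*s/5)/16. Integrate:
  int_0^t (exp(6*s/5)/16) ds = 5*exp(6*t/5)/96 - 5/96.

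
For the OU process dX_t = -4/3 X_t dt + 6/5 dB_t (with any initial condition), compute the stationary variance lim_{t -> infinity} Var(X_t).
lim Var(X_t) = 27/50

The OU SDE dX = -theta X dt + sigma dB admits the integrating factor exp(theta t): d(exp(theta t) X_t) = sigma exp(theta t) dB_t. Integrating from 0 to t gives X_t = x_0 * exp(-theta t) + sigma * int_0^t exp(-theta (t-s)) dB_s for any initial x_0. The Itô integral has variance (by the Itô isometry) sigma^2 * int_0^t exp(-2 theta (t - s)) ds = sigma^2 * (1 - exp(-2 theta t)) / (2 theta), independent of x_0.
With theta = 4/3, sigma = 6/5:
  Var(X_t) = (6/5)^2 * (1 - exp(-2*4/3 t)) / (2 * 4/3) = 27/50 - 27*exp(-8*t/3)/50.
As t -> infinity, exp(-2*4/3 t) -> 0, so the stationary variance is sigma^2 / (2 theta) = 27/50.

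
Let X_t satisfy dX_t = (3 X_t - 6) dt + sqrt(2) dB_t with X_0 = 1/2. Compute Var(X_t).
Var(X_t) = exp(6*t)/3 - 1/3

The variance V(t) = Var(X_t) satisfies V'(t) = 2 a V(t) + c^2 with V(0) = 0 (drift coefficient is linear in X, diffusion is constant). With a = 3, c = sqrt(2), the solution is
  V(t) = (c^2 / (2 a)) * (exp(2 a t) - 1)
       = (sqrt(2)^2 / (2*3)) * (exp(6 t) - 1)
       = exp(6*t)/3 - 1/3.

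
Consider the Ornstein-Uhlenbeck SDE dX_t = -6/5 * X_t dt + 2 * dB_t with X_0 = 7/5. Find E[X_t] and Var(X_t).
E[X_t] = 7*exp(-6*t/5)/5; Var(X_t) = 5/3 - 5*exp(-12*t/5)/3

The OU SDE dX = -theta X dt + sigma dB admits the integrating factor exp(theta t): d(exp(theta t) X_t) = sigma exp(theta t) dB_t. Integrating from 0 to t:
  X_t = x_0 * exp(-theta t) + sigma * int_0^t exp(-theta (t-s)) dB_s.
The Itô integral has mean 0 and (by the Itô isometry) variance sigma^2 * int_0^t exp(-2 theta (t - s)) ds = sigma^2 * (1 - exp(-2 theta t)) / (2 theta).
With theta = 6/5, sigma = 2, x_0 = 7/5:
  E[X_t] = 7/5 * exp(-6/5 t) = 7*exp(-6*t/5)/5
  Var(X_t) = (2)^2 * (1 - exp(-2*6/5 t)) / (2 * 6/5) = 5/3 - 5*exp(-12*t/5)/3.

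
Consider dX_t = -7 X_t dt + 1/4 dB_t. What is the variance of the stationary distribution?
lim Var(X_t) = 1/224

The OU SDE dX = -theta X dt + sigma dB admits the integrating factor exp(theta t): d(exp(theta t) X_t) = sigma exp(theta t) dB_t. Integrating from 0 to t gives X_t = x_0 * exp(-theta t) + sigma * int_0^t exp(-theta (t-s)) dB_s for any initial x_0. The Itô integral has variance (by the Itô isometry) sigma^2 * int_0^t exp(-2 theta (t - s)) ds = sigma^2 * (1 - exp(-2 theta t)) / (2 theta), independent of x_0.
With theta = 7, sigma = 1/4:
  Var(X_t) = (1/4)^2 * (1 - exp(-2*7 t)) / (2 * 7) = 1/224 - exp(-14*t)/224.
As t -> infinity, exp(-2*7 t) -> 0, so the stationary variance is sigma^2 / (2 theta) = 1/224.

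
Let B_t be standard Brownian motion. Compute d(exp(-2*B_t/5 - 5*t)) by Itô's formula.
d(exp(-2*B_t/5 - 5*t)) = (-123*exp(-2*B_t/5 - 5*t)/25) dt + (-2*exp(-2*B_t/5 - 5*t)/5) dB_t

Itô's formula for f(t, x): d f(t, B_t) = (f_t + (1/2) f_xx) dt + f_x dB_t. Compute partials of f(t, x) = exp(-5*t - 2*x/5):
  f_t(t,x)  = -5*exp(-5*t - 2*x/5)
  f_x(t,x)  = -2*exp(-5*t - 2*x/5)/5
  f_xx(t,x) = 4*exp(-5*t - 2*x/5)/25
Assemble drift = f_t + (1/2) f_xx = -123*exp(-5*t - 2*x/5)/25 and diffusion = f_x = -2*exp(-5*t - 2*x/5)/5. Substituting x = B_t:
  d(exp(-2*B_t/5 - 5*t)) = (-123*exp(-2*B_t/5 - 5*t)/25) dt + (-2*exp(-2*B_t/5 - 5*t)/5) dB_t.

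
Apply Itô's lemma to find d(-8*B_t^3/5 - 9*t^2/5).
d(-8*B_t^3/5 - 9*t^2/5) = (-24*B_t/5 - 18*t/5) dt + (-24*B_t^2/5) dB_t

Itô's formula for f(t, x): d f(t, B_t) = (f_t + (1/2) f_xx) dt + f_x dB_t. Compute partials of f(t, x) = -9*t^2/5 - 8*x^3/5:
  f_t(t,x)  = -18*t/5
  f_x(t,x)  = -24*x^2/5
  f_xx(t,x) = -48*x/5
Assemble drift = f_t + (1/2) f_xx = -18*t/5 - 24*x/5 and diffusion = f_x = -24*x^2/5. Substituting x = B_t:
  d(-8*B_t^3/5 - 9*t^2/5) = (-24*B_t/5 - 18*t/5) dt + (-24*B_t^2/5) dB_t.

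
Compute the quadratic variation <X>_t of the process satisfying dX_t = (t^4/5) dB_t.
<X>_t = t^9/225

For an Itô process dX_t = a(t) dt + b(t) dB_t, the quadratic variation is <X>_t = int_0^t b(s)^2 ds (the drift term does not contribute). Here b(s) = s^4/5, so
  b(s)^2 = s^8/25.
Integrating from 0 to t:
  <X>_t = int_0^t (s^8/25) ds = t^9/225.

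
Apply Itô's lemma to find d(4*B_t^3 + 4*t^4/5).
d(4*B_t^3 + 4*t^4/5) = (12*B_t + 16*t^3/5) dt + (12*B_t^2) dB_t

Itô's formula for f(t, x): d f(t, B_t) = (f_t + (1/2) f_xx) dt + f_x dB_t. Compute partials of f(t, x) = 4*t^4/5 + 4*x^3:
  f_t(t,x)  = 16*t^3/5
  f_x(t,x)  = 12*x^2
  f_xx(t,x) = 24*x
Assemble drift = f_t + (1/2) f_xx = 16*t^3/5 + 12*x and diffusion = f_x = 12*x^2. Substituting x = B_t:
  d(4*B_t^3 + 4*t^4/5) = (12*B_t + 16*t^3/5) dt + (12*B_t^2) dB_t.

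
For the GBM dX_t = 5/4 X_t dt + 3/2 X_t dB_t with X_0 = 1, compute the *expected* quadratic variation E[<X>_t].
E[<X>_t] = 9*exp(19*t/4)/19 - 9/19

<X>_t = int_0^t ((3/2) * X_s)^2 ds. Taking expectation inside the integral: E[<X>_t] = (3/2)^2 * int_0^t E[X_s^2] ds. For GBM, E[X_s^2] = x_0^2 * exp((2 mu + sigma^2) s). Integrating:
  E[<X>_t] = (3/2)^2 * 1^2 * (exp((2*(5/4) + (3/2)^2) t) - 1) / (2*(5/4) + (3/2)^2)
           = (3/2)^2 * 1^2 * (exp((19/4) t) - 1) / (19/4) = 9*exp(19*t/4)/19 - 9/19.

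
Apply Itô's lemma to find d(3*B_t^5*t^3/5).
d(3*B_t^5*t^3/5) = (B_t^3*t^2*(9*B_t^2/5 + 6*t)) dt + (3*B_t^4*t^3) dB_t

Itô's formula for f(t, x): d f(t, B_t) = (f_t + (1/2) f_xx) dt + f_x dB_t. Compute partials of f(t, x) = 3*t^3*x^5/5:
  f_t(t,x)  = 9*t^2*x^5/5
  f_x(t,x)  = 3*t^3*x^4
  f_xx(t,x) = 12*t^3*x^3
Assemble drift = f_t + (1/2) f_xx = t^2*x^3*(6*t + 9*x^2/5) and diffusion = f_x = 3*t^3*x^4. Substituting x = B_t:
  d(3*B_t^5*t^3/5) = (B_t^3*t^2*(9*B_t^2/5 + 6*t)) dt + (3*B_t^4*t^3) dB_t.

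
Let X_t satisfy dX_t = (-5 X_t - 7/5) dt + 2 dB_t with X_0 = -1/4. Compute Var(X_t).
Var(X_t) = 2/5 - 2*exp(-10*t)/5

The variance V(t) = Var(X_t) satisfies V'(t) = 2 a V(t) + c^2 with V(0) = 0 (drift coefficient is linear in X, diffusion is constant). With a = -5, c = 2, the solution is
  V(t) = (c^2 / (2 a)) * (exp(2 a t) - 1)
       = (2^2 / (2*(-5))) * (exp((-10) t) - 1)
       = 2/5 - 2*exp(-10*t)/5.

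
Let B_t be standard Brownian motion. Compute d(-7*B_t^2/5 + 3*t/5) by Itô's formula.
d(-7*B_t^2/5 + 3*t/5) = (-4/5) dt + (-14*B_t/5) dB_t

Itô's formula for f(t, x): d f(t, B_t) = (f_t + (1/2) f_xx) dt + f_x dB_t. Compute partials of f(t, x) = 3*t/5 - 7*x^2/5:
  f_t(t,x)  = 3/5
  f_x(t,x)  = -14*x/5
  f_xx(t,x) = -14/5
Assemble drift = f_t + (1/2) f_xx = -4/5 and diffusion = f_x = -14*x/5. Substituting x = B_t:
  d(-7*B_t^2/5 + 3*t/5) = (-4/5) dt + (-14*B_t/5) dB_t.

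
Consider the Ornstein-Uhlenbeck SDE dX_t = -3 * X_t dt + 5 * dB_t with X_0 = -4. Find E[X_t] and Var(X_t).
E[X_t] = -4*exp(-3*t); Var(X_t) = 25/6 - 25*exp(-6*t)/6

The OU SDE dX = -theta X dt + sigma dB admits the integrating factor exp(theta t): d(exp(theta t) X_t) = sigma exp(theta t) dB_t. Integrating from 0 to t:
  X_t = x_0 * exp(-theta t) + sigma * int_0^t exp(-theta (t-s)) dB_s.
The Itô integral has mean 0 and (by the Itô isometry) variance sigma^2 * int_0^t exp(-2 theta (t - s)) ds = sigma^2 * (1 - exp(-2 theta t)) / (2 theta).
With theta = 3, sigma = 5, x_0 = -4:
  E[X_t] = -4 * exp(-3 t) = -4*exp(-3*t)
  Var(X_t) = (5)^2 * (1 - exp(-2*3 t)) / (2 * 3) = 25/6 - 25*exp(-6*t)/6.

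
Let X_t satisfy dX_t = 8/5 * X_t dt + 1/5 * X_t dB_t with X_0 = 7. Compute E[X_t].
E[X_t] = 7*exp(8*t/5)

For GBM dX = mu X dt + sigma X dB with X_0 = x_0, apply Itô to Y = log X: dY = (mu - sigma^2/2) dt + sigma dB, so Y_t = log(x_0) + (mu - sigma^2/2) t + sigma B_t and hence X_t = x_0 * exp((mu - sigma^2/2) t + sigma B_t).
With mu = 8/5, sigma = 1/5, x_0 = 7, this gives:
  X_t = 7 * exp((79/50) * t + (1/5) * B_t).
Since sigma*B_t ~ Normal(0, sigma^2 t), E[exp(sigma*B_t)] = exp(sigma^2 t / 2); so E[X_t] = x_0 * exp((mu - sigma^2/2) t) * exp(sigma^2 t / 2) = x_0 * exp(mu t) = 7*exp(8*t/5).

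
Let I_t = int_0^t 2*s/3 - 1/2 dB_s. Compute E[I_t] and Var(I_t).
E[I_t] = 0; Var(I_t) = t*(16*t^2 - 36*t + 27)/108

The Itô integral of a deterministic integrand f(s) has mean 0 because each increment f(s) * (B_{s+ds} - B_s) has mean 0. By the Itô isometry:
  Var( int_0^t f(s) dB_s ) = E[ (int_0^t f(s) dB_s)^2 ] = int_0^t f(s)^2 ds.
Here f(s) = 2*s/3 - 1/2, so f(s)^2 = (4*s - 3)^2/36. Integrate:
  int_0^t ((4*s - 3)^2/36) ds = t*(16*t^2 - 36*t + 27)/108.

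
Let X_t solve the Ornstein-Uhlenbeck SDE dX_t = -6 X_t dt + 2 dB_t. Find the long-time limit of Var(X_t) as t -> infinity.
lim Var(X_t) = 1/3

The OU SDE dX = -theta X dt + sigma dB admits the integrating factor exp(theta t): d(exp(theta t) X_t) = sigma exp(theta t) dB_t. Integrating from 0 to t gives X_t = x_0 * exp(-theta t) + sigma * int_0^t exp(-theta (t-s)) dB_s for any initial x_0. The Itô integral has variance (by the Itô isometry) sigma^2 * int_0^t exp(-2 theta (t - s)) ds = sigma^2 * (1 - exp(-2 theta t)) / (2 theta), independent of x_0.
With theta = 6, sigma = 2:
  Var(X_t) = (2)^2 * (1 - exp(-2*6 t)) / (2 * 6) = 1/3 - exp(-12*t)/3.
As t -> infinity, exp(-2*6 t) -> 0, so the stationary variance is sigma^2 / (2 theta) = 1/3.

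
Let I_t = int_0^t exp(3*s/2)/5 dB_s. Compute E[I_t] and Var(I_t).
E[I_t] = 0; Var(I_t) = exp(3*t)/75 - 1/75

The Itô integral of a deterministic integrand f(s) has mean 0 because each increment f(s) * (B_{s+ds} - B_s) has mean 0. By the Itô isometry:
  Var( int_0^t f(s) dB_s ) = E[ (int_0^t f(s) dB_s)^2 ] = int_0^t f(s)^2 ds.
Here f(s) = exp(3*s/2)/5, so f(s)^2 = exp(3*s)/25. Integrate:
  int_0^t (exp(3*s)/25) ds = exp(3*t)/75 - 1/75.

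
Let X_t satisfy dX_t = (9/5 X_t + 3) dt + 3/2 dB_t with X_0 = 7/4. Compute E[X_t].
E[X_t] = 41*exp(9*t/5)/12 - 5/3

Taking expectations and using E[dB_t] = 0, the mean m(t) = E[X_t] satisfies the ODE m'(t) = a m(t) + b with m(0) = x_0. With a = 9/5, b = 3, x_0 = 7/4, the solution is
  m(t) = x_0 * exp(a t) + (b/a) * (exp(a t) - 1)
       = (7/4) * exp((9/5) t) + (3/(9/5)) * (exp((9/5) t) - 1)
       = 41*exp(9*t/5)/12 - 5/3.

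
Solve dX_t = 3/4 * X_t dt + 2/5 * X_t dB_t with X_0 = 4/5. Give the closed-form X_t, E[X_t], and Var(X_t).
X_t = 4/5 * exp((67/100) t + (2/5) B_t); E[X_t] = 4*exp(3*t/4)/5; Var(X_t) = 16*(exp(4*t/25) - 1)*exp(3*t/2)/25

For GBM dX = mu X dt + sigma X dB with X_0 = x_0, apply Itô to Y = log X: dY = (mu - sigma^2/2) dt + sigma dB, so Y_t = log(x_0) + (mu - sigma^2/2) t + sigma B_t and hence X_t = x_0 * exp((mu - sigma^2/2) t + sigma B_t).
With mu = 3/4, sigma = 2/5, x_0 = 4/5, this gives:
  X_t = 4/5 * exp((67/100) * t + (2/5) * B_t).
Since sigma*B_t ~ Normal(0, sigma^2 t), E[exp(sigma*B_t)] = exp(sigma^2 t / 2); so E[X_t] = x_0 * exp((mu - sigma^2/2) t) * exp(sigma^2 t / 2) = x_0 * exp(mu t) = 4*exp(3*t/4)/5.
Var(X_t) = E[X_t^2] - (E[X_t])^2 = x_0^2 * exp(2 mu t) * (exp(sigma^2 t) - 1) = 16*(exp(4*t/25) - 1)*exp(3*t/2)/25.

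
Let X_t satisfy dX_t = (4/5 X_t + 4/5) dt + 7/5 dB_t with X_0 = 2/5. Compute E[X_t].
E[X_t] = 7*exp(4*t/5)/5 - 1

Taking expectations and using E[dB_t] = 0, the mean m(t) = E[X_t] satisfies the ODE m'(t) = a m(t) + b with m(0) = x_0. With a = 4/5, b = 4/5, x_0 = 2/5, the solution is
  m(t) = x_0 * exp(a t) + (b/a) * (exp(a t) - 1)
       = (2/5) * exp((4/5) t) + ((4/5)/(4/5)) * (exp((4/5) t) - 1)
       = 7*exp(4*t/5)/5 - 1.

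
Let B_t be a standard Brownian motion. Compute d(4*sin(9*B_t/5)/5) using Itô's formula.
d(4*sin(9*B_t/5)/5) = (-162*sin(9*B_t/5)/125) dt + (36*cos(9*B_t/5)/25) dB_t

Itô's formula for f(B_t) gives d f(B_t) = f'(B_t) dB_t + (1/2) f''(B_t) dt. Compute derivatives of f(x) = 4*sin(9*x/5)/5:
  f'(x)  = 36*cos(9*x/5)/25
  f''(x) = -324*sin(9*x/5)/125
Substitute x = B_t and multiply the f'' term by 1/2:
  drift     = (1/2) * (-324*sin(9*x/5)/125) evaluated at B_t = -162*sin(9*B_t/5)/125
  diffusion = (36*cos(9*x/5)/25) evaluated at B_t = 36*cos(9*B_t/5)/25
Therefore d(4*sin(9*B_t/5)/5) = (-162*sin(9*B_t/5)/125) dt + (36*cos(9*B_t/5)/25) dB_t.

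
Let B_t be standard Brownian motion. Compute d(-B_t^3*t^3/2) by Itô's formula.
d(-B_t^3*t^3/2) = (3*B_t*t^2*(-B_t^2 - t)/2) dt + (-3*B_t^2*t^3/2) dB_t

Itô's formula for f(t, x): d f(t, B_t) = (f_t + (1/2) f_xx) dt + f_x dB_t. Compute partials of f(t, x) = -t^3*x^3/2:
  f_t(t,x)  = -3*t^2*x^3/2
  f_x(t,x)  = -3*t^3*x^2/2
  f_xx(t,x) = -3*t^3*x
Assemble drift = f_t + (1/2) f_xx = 3*t^2*x*(-t - x^2)/2 and diffusion = f_x = -3*t^3*x^2/2. Substituting x = B_t:
  d(-B_t^3*t^3/2) = (3*B_t*t^2*(-B_t^2 - t)/2) dt + (-3*B_t^2*t^3/2) dB_t.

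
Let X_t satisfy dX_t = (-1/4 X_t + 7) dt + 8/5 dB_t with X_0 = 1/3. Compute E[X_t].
E[X_t] = 28 - 83*exp(-t/4)/3

Taking expectations and using E[dB_t] = 0, the mean m(t) = E[X_t] satisfies the ODE m'(t) = a m(t) + b with m(0) = x_0. With a = -1/4, b = 7, x_0 = 1/3, the solution is
  m(t) = x_0 * exp(a t) + (b/a) * (exp(a t) - 1)
       = (1/3) * exp((-1/4) t) + (7/(-1/4)) * (exp((-1/4) t) - 1)
       = 28 - 83*exp(-t/4)/3.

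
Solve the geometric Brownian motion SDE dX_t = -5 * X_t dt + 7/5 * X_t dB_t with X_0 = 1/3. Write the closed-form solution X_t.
X_t = 1/3 * exp((-299/50) * t + (7/5) * B_t)

For GBM dX = mu X dt + sigma X dB with X_0 = x_0, apply Itô to Y = log X: dY = (mu - sigma^2/2) dt + sigma dB, so Y_t = log(x_0) + (mu - sigma^2/2) t + sigma B_t and hence X_t = x_0 * exp((mu - sigma^2/2) t + sigma B_t).
With mu = -5, sigma = 7/5, x_0 = 1/3, this gives:
  X_t = 1/3 * exp((-299/50) * t + (7/5) * B_t).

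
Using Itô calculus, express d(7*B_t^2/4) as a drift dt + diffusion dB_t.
d(7*B_t^2/4) = (7/4) dt + (7*B_t/2) dB_t

Itô's formula for f(B_t) gives d f(B_t) = f'(B_t) dB_t + (1/2) f''(B_t) dt. Compute derivatives of f(x) = 7*x^2/4:
  f'(x)  = 7*x/2
  f''(x) = 7/2
Substitute x = B_t and multiply the f'' term by 1/2:
  drift     = (1/2) * (7/2) evaluated at B_t = 7/4
  diffusion = (7*x/2) evaluated at B_t = 7*B_t/2
Therefore d(7*B_t^2/4) = (7/4) dt + (7*B_t/2) dB_t.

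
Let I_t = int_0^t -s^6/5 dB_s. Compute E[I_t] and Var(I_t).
E[I_t] = 0; Var(I_t) = t^13/325

The Itô integral of a deterministic integrand f(s) has mean 0 because each increment f(s) * (B_{s+ds} - B_s) has mean 0. By the Itô isometry:
  Var( int_0^t f(s) dB_s ) = E[ (int_0^t f(s) dB_s)^2 ] = int_0^t f(s)^2 ds.
Here f(s) = -s^6/5, so f(s)^2 = s^12/25. Integrate:
  int_0^t (s^12/25) ds = t^13/325.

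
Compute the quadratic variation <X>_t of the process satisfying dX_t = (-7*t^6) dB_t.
<X>_t = 49*t^13/13

For an Itô process dX_t = a(t) dt + b(t) dB_t, the quadratic variation is <X>_t = int_0^t b(s)^2 ds (the drift term does not contribute). Here b(s) = -7*s^6, so
  b(s)^2 = 49*s^12.
Integrating from 0 to t:
  <X>_t = int_0^t (49*s^12) ds = 49*t^13/13.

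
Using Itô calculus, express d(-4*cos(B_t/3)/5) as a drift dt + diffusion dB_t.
d(-4*cos(B_t/3)/5) = (2*cos(B_t/3)/45) dt + (4*sin(B_t/3)/15) dB_t

Itô's formula for f(B_t) gives d f(B_t) = f'(B_t) dB_t + (1/2) f''(B_t) dt. Compute derivatives of f(x) = -4*cos(x/3)/5:
  f'(x)  = 4*sin(x/3)/15
  f''(x) = 4*cos(x/3)/45
Substitute x = B_t and multiply the f'' term by 1/2:
  drift     = (1/2) * (4*cos(x/3)/45) evaluated at B_t = 2*cos(B_t/3)/45
  diffusion = (4*sin(x/3)/15) evaluated at B_t = 4*sin(B_t/3)/15
Therefore d(-4*cos(B_t/3)/5) = (2*cos(B_t/3)/45) dt + (4*sin(B_t/3)/15) dB_t.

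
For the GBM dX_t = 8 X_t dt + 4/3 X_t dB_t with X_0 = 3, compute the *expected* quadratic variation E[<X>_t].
E[<X>_t] = 9*exp(160*t/9)/10 - 9/10

<X>_t = int_0^t ((4/3) * X_s)^2 ds. Taking expectation inside the integral: E[<X>_t] = (4/3)^2 * int_0^t E[X_s^2] ds. For GBM, E[X_s^2] = x_0^2 * exp((2 mu + sigma^2) s). Integrating:
  E[<X>_t] = (4/3)^2 * 3^2 * (exp((2*8 + (4/3)^2) t) - 1) / (2*8 + (4/3)^2)
           = (4/3)^2 * 3^2 * (exp((160/9) t) - 1) / (160/9) = 9*exp(160*t/9)/10 - 9/10.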